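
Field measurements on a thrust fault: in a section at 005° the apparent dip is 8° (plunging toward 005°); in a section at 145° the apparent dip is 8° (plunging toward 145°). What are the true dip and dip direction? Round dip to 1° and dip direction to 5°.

true dip 22°, dip direction 075°

Each apparent-dip line lies in the plane. As unit vectors (x east, y north, z up), v₁ plunges 8°→005° and v₂ plunges 8°→145°.
n = v₁ × v₂ = (0.250, 0.067, 0.630) (taken with n_z > 0).
tan δ = √(n_x²+n_y²)/n_z = 0.259/0.630, so δ = 22.3°.
Dip direction = azimuth of (n_x, n_y) = atan2(0.250, 0.067) = 75°.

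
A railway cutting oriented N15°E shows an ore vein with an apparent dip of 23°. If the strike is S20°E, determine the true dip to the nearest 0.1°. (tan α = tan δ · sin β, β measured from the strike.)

β = acute angle between strike S20°E and section N15°E = 35°.
tan(true dip) = tan 23° / sin 35° = 0.7400
δ = arctan(0.7400) = 36.50°

36.5°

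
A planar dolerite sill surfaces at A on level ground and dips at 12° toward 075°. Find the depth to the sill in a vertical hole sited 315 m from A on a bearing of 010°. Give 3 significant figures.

28.3 m

The hole lies 65° from the dip direction, so the down-dip offset is 315 × cos 65° = 133.12 m.
Depth = down-dip offset × tan(dip) = 133.12 × tan 12° = 133.12 × 0.2126
Depth = 28.30 m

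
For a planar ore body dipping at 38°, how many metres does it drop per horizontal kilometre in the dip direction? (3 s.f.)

drop per km = 1000 × tan 38° = 1000 × 0.7813

781 m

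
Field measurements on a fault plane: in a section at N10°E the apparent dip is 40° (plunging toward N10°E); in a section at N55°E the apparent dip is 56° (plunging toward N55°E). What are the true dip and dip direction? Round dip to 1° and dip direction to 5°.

Represent each trace as a vector plunging at its apparent dip toward its trend (east-north-up frame): v₁ = (0.133, 0.754, -0.643), v₂ = (0.458, 0.321, -0.829).
Cross product v₁ × v₂ gives the pole to the plane: n ∝ (0.419, 0.184, 0.303).
Dip δ = arctan(|n_h|/n_z) = arctan(0.458/0.303) = 56.5°.
Dip direction = azimuth of (n_x, n_y) = atan2(0.419, 0.184) = 66°.

true dip 57°, dip direction 065°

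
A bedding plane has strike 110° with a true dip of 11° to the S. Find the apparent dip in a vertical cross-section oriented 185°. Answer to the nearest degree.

11°

The section lies 75° from the strike.
tan(apparent dip) = tan 11° · sin 75° = 0.1878
apparent dip = arctan 0.1878 = 10.63°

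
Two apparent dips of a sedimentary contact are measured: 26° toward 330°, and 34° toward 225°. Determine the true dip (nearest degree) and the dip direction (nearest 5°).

true dip 44°, dip direction 270°

Each apparent-dip line lies in the plane. As unit vectors (x east, y north, z up), v₁ plunges 26°→330° and v₂ plunges 34°→225°.
n = v₁ × v₂ = (-0.692, 0.006, 0.720) (taken with n_z > 0).
Dip δ = arctan(|n_h|/n_z) = arctan(0.692/0.720) = 43.9°.
The horizontal component of n points toward azimuth atan2(n_x, n_y) = 270°, the dip direction.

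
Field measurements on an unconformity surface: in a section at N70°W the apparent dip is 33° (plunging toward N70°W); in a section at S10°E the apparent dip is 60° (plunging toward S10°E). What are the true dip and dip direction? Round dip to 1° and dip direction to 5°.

Represent each trace as a vector plunging at its apparent dip toward its trend (east-north-up frame): v₁ = (-0.788, 0.287, -0.545), v₂ = (0.087, -0.492, -0.866).
Cross product v₁ × v₂ gives the pole to the plane: n ∝ (-0.517, -0.730, 0.363).
tan δ = √(n_x²+n_y²)/n_z = 0.894/0.363, so δ = 67.9°.
Dip direction = azimuth of (n_x, n_y) = atan2(-0.517, -0.730) = 215°.

true dip 68°, dip direction 215°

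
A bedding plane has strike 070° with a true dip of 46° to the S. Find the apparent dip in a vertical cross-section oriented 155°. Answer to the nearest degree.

The strike is 070° and the section trends 155°; the acute angle between them is β = 85°.
tan α = tan 46° × sin 85° = 1.0355 × 0.9962 = 1.0316
apparent dip = arctan 1.0316 = 45.89°

46°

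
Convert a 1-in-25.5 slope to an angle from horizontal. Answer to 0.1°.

2.2°

tan θ = 1/25.5 = 0.0392
θ = arctan(0.0392) = 2.25°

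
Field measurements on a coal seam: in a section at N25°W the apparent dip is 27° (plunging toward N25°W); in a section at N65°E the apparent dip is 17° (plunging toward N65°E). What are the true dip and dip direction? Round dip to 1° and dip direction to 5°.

Each apparent-dip line lies in the plane. As unit vectors (x east, y north, z up), v₁ plunges 27°→N25°W and v₂ plunges 17°→N65°E.
n = v₁ × v₂ = (0.053, 0.504, 0.852) (taken with n_z > 0).
tan δ = √(n_x²+n_y²)/n_z = 0.506/0.852, so δ = 30.7°.
Dip direction = atan2(0.053, 0.504) = 6° (azimuth of n's horizontal projection).

true dip 31°, dip direction 005°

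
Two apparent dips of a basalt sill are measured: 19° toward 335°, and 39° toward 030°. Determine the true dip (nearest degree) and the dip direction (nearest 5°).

Represent each trace as a vector plunging at its apparent dip toward its trend (east-north-up frame): v₁ = (-0.400, 0.857, -0.326), v₂ = (0.389, 0.673, -0.629).
n = v₁ × v₂ = (0.320, 0.378, 0.602) (taken with n_z > 0).
True dip = arccos(n_z / |n|) = arccos(0.7721) = 39.5°.
Dip direction = atan2(0.320, 0.378) = 40° (azimuth of n's horizontal projection).

true dip 39°, dip direction 040°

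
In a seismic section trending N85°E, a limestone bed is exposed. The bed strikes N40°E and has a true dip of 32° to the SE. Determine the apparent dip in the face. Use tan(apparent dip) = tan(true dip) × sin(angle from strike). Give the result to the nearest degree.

24°

The strike is N40°E and the section trends N85°E; the acute angle between them is β = 45°.
tan α = tan 32° × sin 45° = 0.6249 × 0.7071 = 0.4418
α = arctan(0.4418) = 23.84°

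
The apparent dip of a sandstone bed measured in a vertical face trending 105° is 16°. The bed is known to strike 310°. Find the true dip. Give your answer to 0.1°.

β = acute angle between strike 310° and section 105° = 25°.
tan(true dip) = tan 16° / sin 25° = 0.6785
true dip = arctan 0.6785 = 34.16°

34.2°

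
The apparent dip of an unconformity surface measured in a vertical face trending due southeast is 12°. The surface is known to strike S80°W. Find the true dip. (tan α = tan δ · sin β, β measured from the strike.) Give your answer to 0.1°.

β = acute angle between strike S80°W and section due southeast = 55°.
tan δ = tan α / sin β = tan 12° / sin 55° = 0.2126 / 0.8192 = 0.2595
δ = arctan(0.2595) = 14.55°

14.5°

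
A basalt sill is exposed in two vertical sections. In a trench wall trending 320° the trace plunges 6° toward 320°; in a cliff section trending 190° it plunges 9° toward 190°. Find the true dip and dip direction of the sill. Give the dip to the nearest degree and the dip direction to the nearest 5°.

true dip 17°, dip direction 250°

Represent each trace as a vector plunging at its apparent dip toward its trend (east-north-up frame): v₁ = (-0.639, 0.762, -0.105), v₂ = (-0.172, -0.973, -0.156).
n = v₁ × v₂ = (-0.221, -0.082, 0.752) (taken with n_z > 0).
True dip = arccos(n_z / |n|) = arccos(0.9543) = 17.4°.
The horizontal component of n points toward azimuth atan2(n_x, n_y) = 250°, the dip direction.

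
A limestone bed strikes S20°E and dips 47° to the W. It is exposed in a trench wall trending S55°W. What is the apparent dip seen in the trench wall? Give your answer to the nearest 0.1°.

46.0°

The section lies 75° from the strike.
tan α = tan 47° × sin 75° = 1.0724 × 0.9659 = 1.0358
α = arctan(1.0358) = 46.01°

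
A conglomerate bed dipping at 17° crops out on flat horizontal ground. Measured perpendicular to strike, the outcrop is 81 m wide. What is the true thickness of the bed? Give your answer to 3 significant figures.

True thickness t = w · sin(dip) = 81 × sin 17°
t = 81 × 0.2924 = 23.682 m

23.7 m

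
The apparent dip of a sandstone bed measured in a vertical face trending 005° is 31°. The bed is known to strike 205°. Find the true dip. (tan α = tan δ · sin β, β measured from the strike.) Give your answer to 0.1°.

The section is 20° from the strike.
tan δ = tan α / sin β = tan 31° / sin 20° = 0.6009 / 0.3420 = 1.7568
δ = arctan(1.7568) = 60.35°

60.4°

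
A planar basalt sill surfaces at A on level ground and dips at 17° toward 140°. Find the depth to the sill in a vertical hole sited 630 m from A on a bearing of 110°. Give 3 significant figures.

167 m

The hole lies 30° from the dip direction, so the down-dip offset is 630 × cos 30° = 545.60 m.
Depth = down-dip offset × tan(dip) = 545.60 × tan 17° = 545.60 × 0.3057
Depth = 166.81 m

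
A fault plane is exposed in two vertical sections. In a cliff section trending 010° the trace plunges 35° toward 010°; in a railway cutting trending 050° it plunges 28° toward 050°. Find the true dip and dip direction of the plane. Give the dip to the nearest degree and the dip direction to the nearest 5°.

true dip 35°, dip direction 010°

The two traces are lines in the plane: v₁ = (sin 10°·cos 35°, cos 10°·cos 35°, −sin 35°), v₂ = (sin 50°·cos 28°, cos 50°·cos 28°, −sin 28°).
Cross product v₁ × v₂ gives the pole to the plane: n ∝ (0.053, 0.321, 0.465).
Dip δ = arctan(|n_h|/n_z) = arctan(0.326/0.465) = 35.0°.
Dip direction = azimuth of (n_x, n_y) = atan2(0.053, 0.321) = 9°.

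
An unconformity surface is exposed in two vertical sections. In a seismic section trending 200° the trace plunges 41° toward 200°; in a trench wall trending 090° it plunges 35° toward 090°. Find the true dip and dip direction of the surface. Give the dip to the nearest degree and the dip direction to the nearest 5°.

true dip 54°, dip direction 150°

The two traces are lines in the plane: v₁ = (sin 200°·cos 41°, cos 200°·cos 41°, −sin 41°), v₂ = (sin 90°·cos 35°, cos 90°·cos 35°, −sin 35°).
The plane normal is n = v₁ × v₂ ∝ (0.407, -0.685, 0.581).
tan δ = √(n_x²+n_y²)/n_z = 0.797/0.581, so δ = 53.9°.
The horizontal component of n points toward azimuth atan2(n_x, n_y) = 149°, the dip direction.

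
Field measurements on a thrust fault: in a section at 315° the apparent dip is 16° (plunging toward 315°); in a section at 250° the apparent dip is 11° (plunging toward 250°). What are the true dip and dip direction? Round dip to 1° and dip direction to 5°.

Each apparent-dip line lies in the plane. As unit vectors (x east, y north, z up), v₁ plunges 16°→315° and v₂ plunges 11°→250°.
The plane normal is n = v₁ × v₂ ∝ (-0.222, 0.125, 0.855).
True dip = arccos(n_z / |n|) = arccos(0.9584) = 16.6°.
The horizontal component of n points toward azimuth atan2(n_x, n_y) = 299°, the dip direction.

true dip 17°, dip direction 300°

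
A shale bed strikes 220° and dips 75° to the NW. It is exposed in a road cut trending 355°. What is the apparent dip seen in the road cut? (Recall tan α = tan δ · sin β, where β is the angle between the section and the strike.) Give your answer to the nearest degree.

The strike is 220° and the section trends 355°; the acute angle between them is β = 45°.
tan α = tan 75° × sin 45° = 3.7321 × 0.7071 = 2.6390
apparent dip = arctan 2.6390 = 69.25°

69°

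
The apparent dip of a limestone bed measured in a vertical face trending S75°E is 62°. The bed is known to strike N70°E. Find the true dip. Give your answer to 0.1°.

73.0°

The section is 35° from the strike.
tan δ = tan α / sin β = tan 62° / sin 35° = 1.8807 / 0.5736 = 3.2789
true dip = arctan 3.2789 = 73.04°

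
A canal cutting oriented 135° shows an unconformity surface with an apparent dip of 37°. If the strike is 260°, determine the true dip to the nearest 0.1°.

42.6°

The section is 55° from the strike.
tan δ = tan α / sin β = tan 37° / sin 55° = 0.7536 / 0.8192 = 0.9199
δ = arctan(0.9199) = 42.61°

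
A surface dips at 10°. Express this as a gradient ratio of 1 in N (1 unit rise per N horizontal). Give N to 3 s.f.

1 : N means tan θ = 1/N, so N = 1/tan 10° = 1/0.1763

1 in 5.67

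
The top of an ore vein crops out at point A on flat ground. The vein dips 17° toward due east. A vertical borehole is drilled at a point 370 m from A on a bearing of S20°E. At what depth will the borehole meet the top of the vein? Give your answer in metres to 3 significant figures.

The hole lies 70° from the dip direction, so the down-dip offset is 370 × cos 70° = 126.55 m.
Depth = down-dip offset × tan(dip) = 126.55 × tan 17° = 126.55 × 0.3057
Depth = 38.69 m

38.7 m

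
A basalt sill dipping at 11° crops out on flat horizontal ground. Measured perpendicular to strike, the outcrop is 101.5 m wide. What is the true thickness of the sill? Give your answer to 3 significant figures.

19.4 m

True thickness t = w · sin(dip) = 101.5 × sin 11°
t = 101.5 × 0.1908 = 19.367 m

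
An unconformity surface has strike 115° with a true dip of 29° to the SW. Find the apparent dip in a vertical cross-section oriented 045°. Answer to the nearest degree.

28°

The strike is 115° and the section trends 045°; the acute angle between them is β = 70°.
tan α = tan 29° × sin 70° = 0.5543 × 0.9397 = 0.5209
α = arctan(0.5209) = 27.51°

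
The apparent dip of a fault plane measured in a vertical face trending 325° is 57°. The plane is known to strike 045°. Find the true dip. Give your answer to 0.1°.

57.4°

β = acute angle between strike 045° and section 325° = 80°.
tan δ = tan α / sin β = tan 57° / sin 80° = 1.5399 / 0.9848 = 1.5636
true dip = arctan 1.5636 = 57.40°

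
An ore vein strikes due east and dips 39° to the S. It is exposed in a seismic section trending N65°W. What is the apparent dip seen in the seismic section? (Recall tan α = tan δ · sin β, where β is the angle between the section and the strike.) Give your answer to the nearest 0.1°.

Angle between strike (due east) and section (N65°W): β = 25°.
tan(apparent dip) = tan 39° · sin 25° = 0.3422
apparent dip = arctan 0.3422 = 18.89°

18.9°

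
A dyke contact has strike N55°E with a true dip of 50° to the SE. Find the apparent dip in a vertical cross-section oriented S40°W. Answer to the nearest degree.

The strike is N55°E and the section trends S40°W; the acute angle between them is β = 15°.
tan(apparent dip) = tan 50° · sin 15° = 0.3084
α = arctan(0.3084) = 17.14°

17°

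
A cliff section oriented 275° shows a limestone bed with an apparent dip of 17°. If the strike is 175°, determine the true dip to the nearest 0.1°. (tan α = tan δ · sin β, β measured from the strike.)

The section is 80° from the strike.
tan(true dip) = tan 17° / sin 80° = 0.3104
true dip = arctan 0.3104 = 17.25°

17.2°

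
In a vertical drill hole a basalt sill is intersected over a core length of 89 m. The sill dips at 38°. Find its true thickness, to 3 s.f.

True thickness t = h · cos(dip) = 89 × cos 38°
t = 89 × 0.7880 = 70.133 m

70.1 m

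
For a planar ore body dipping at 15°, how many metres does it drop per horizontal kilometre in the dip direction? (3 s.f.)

268 m

drop per km = 1000 × tan 15° = 1000 × 0.2679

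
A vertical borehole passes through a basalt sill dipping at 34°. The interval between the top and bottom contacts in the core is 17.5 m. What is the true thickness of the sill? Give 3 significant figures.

True thickness t = h · cos(dip) = 17.5 × cos 34°
t = 17.5 × 0.8290 = 14.508 m

14.5 m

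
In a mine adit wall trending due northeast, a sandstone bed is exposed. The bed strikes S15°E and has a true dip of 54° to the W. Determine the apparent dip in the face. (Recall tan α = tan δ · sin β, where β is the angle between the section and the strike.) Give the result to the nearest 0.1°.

The section lies 60° from the strike.
tan(apparent dip) = tan 54° · sin 60° = 1.1920
α = arctan(1.1920) = 50.01°

50.0°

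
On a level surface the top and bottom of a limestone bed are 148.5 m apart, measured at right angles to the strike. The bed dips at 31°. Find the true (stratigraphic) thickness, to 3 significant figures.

76.5 m

True thickness t = w · sin(dip) = 148.5 × sin 31°
t = 148.5 × 0.5150 = 76.483 m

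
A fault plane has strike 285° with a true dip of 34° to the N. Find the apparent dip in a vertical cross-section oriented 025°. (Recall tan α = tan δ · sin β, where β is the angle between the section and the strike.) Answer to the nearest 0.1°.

The strike is 285° and the section trends 025°; the acute angle between them is β = 80°.
tan α = tan 34° × sin 80° = 0.6745 × 0.9848 = 0.6643
apparent dip = arctan 0.6643 = 33.59°

33.6°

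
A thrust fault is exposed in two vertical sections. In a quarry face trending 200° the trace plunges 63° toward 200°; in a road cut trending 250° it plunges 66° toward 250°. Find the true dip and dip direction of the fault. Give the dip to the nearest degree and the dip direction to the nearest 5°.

Each apparent-dip line lies in the plane. As unit vectors (x east, y north, z up), v₁ plunges 63°→200° and v₂ plunges 66°→250°.
n = v₁ × v₂ = (-0.266, -0.199, 0.141) (taken with n_z > 0).
tan δ = √(n_x²+n_y²)/n_z = 0.332/0.141, so δ = 66.9°.
Dip direction = azimuth of (n_x, n_y) = atan2(-0.266, -0.199) = 233°.

true dip 67°, dip direction 235°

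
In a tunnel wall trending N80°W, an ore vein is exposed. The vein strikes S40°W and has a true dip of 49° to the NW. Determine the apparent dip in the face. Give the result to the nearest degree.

45°

The section lies 60° from the strike.
tan α = tan 49° × sin 60° = 1.1504 × 0.8660 = 0.9962
apparent dip = arctan 0.9962 = 44.89°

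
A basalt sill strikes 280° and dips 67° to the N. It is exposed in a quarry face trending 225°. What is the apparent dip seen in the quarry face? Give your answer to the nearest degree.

63°

The section lies 55° from the strike.
tan(apparent dip) = tan 67° · sin 55° = 1.9298
apparent dip = arctan 1.9298 = 62.61°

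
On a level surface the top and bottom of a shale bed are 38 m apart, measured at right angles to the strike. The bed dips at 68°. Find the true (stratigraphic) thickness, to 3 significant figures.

35.2 m

True thickness t = w · sin(dip) = 38 × sin 68°
t = 38 × 0.9272 = 35.233 m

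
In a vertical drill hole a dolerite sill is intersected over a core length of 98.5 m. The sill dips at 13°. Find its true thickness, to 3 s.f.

True thickness t = h · cos(dip) = 98.5 × cos 13°
t = 98.5 × 0.9744 = 95.975 m

96.0 m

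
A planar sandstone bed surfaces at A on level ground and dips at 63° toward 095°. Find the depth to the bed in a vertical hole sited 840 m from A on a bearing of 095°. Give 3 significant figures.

The hole is directly down-dip from the outcrop, so the down-dip offset is 840 m.
Depth = down-dip offset × tan(dip) = 840.00 × tan 63° = 840.00 × 1.9626
Depth = 1648.59 m

1650 m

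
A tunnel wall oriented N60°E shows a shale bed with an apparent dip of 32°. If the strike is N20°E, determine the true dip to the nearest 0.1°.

β = acute angle between strike N20°E and section N60°E = 40°.
tan(true dip) = tan 32° / sin 40° = 0.9721
δ = arctan(0.9721) = 44.19°

44.2°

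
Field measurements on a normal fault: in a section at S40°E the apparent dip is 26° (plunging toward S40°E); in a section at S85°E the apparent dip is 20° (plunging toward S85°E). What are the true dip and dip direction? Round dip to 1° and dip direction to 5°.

Each apparent-dip line lies in the plane. As unit vectors (x east, y north, z up), v₁ plunges 26°→S40°E and v₂ plunges 20°→S85°E.
The plane normal is n = v₁ × v₂ ∝ (0.200, -0.213, 0.597).
tan δ = √(n_x²+n_y²)/n_z = 0.292/0.597, so δ = 26.0°.
Dip direction = atan2(0.200, -0.213) = 137° (azimuth of n's horizontal projection).

true dip 26°, dip direction 135°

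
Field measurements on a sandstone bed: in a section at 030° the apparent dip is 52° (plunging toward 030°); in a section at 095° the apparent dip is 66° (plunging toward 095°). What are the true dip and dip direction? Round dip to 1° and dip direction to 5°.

true dip 66°, dip direction 085°

The two traces are lines in the plane: v₁ = (sin 30°·cos 52°, cos 30°·cos 52°, −sin 52°), v₂ = (sin 95°·cos 66°, cos 95°·cos 66°, −sin 66°).
Cross product v₁ × v₂ gives the pole to the plane: n ∝ (0.515, 0.038, 0.227).
tan δ = √(n_x²+n_y²)/n_z = 0.516/0.227, so δ = 66.3°.
Dip direction = azimuth of (n_x, n_y) = atan2(0.515, 0.038) = 86°.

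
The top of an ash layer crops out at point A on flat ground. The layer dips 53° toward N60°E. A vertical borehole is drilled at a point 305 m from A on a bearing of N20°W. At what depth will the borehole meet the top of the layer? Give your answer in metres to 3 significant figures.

70.3 m

The hole lies 80° from the dip direction, so the down-dip offset is 305 × cos 80° = 52.96 m.
Depth = down-dip offset × tan(dip) = 52.96 × tan 53° = 52.96 × 1.3270
Depth = 70.28 m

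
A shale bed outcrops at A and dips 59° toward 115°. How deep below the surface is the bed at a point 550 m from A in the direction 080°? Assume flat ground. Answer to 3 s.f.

The hole lies 35° from the dip direction, so the down-dip offset is 550 × cos 35° = 450.53 m.
Depth = down-dip offset × tan(dip) = 450.53 × tan 59° = 450.53 × 1.6643
Depth = 749.81 m

750 m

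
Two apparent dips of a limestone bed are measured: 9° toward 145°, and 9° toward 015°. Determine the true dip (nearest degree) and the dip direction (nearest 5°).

The two traces are lines in the plane: v₁ = (sin 145°·cos 9°, cos 145°·cos 9°, −sin 9°), v₂ = (sin 15°·cos 9°, cos 15°·cos 9°, −sin 9°).
n = v₁ × v₂ = (0.276, 0.049, 0.747) (taken with n_z > 0).
tan δ = √(n_x²+n_y²)/n_z = 0.280/0.747, so δ = 20.5°.
Dip direction = azimuth of (n_x, n_y) = atan2(0.276, 0.049) = 80°.

true dip 21°, dip direction 080°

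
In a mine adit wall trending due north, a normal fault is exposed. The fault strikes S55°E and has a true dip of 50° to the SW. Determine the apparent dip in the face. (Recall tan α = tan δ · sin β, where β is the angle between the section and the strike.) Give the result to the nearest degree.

44°

The strike is S55°E and the section trends due north; the acute angle between them is β = 55°.
tan(apparent dip) = tan 50° · sin 55° = 0.9762
apparent dip = arctan 0.9762 = 44.31°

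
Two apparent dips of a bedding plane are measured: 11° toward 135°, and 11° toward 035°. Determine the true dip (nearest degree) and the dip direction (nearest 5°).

The two traces are lines in the plane: v₁ = (sin 135°·cos 11°, cos 135°·cos 11°, −sin 11°), v₂ = (sin 35°·cos 11°, cos 35°·cos 11°, −sin 11°).
The plane normal is n = v₁ × v₂ ∝ (0.286, 0.025, 0.949).
True dip = arccos(n_z / |n|) = arccos(0.9572) = 16.8°.
The horizontal component of n points toward azimuth atan2(n_x, n_y) = 85°, the dip direction.

true dip 17°, dip direction 085°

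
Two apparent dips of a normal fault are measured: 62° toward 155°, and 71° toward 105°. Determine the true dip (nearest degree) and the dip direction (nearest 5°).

true dip 71°, dip direction 105°

The two traces are lines in the plane: v₁ = (sin 155°·cos 62°, cos 155°·cos 62°, −sin 62°), v₂ = (sin 105°·cos 71°, cos 105°·cos 71°, −sin 71°).
The plane normal is n = v₁ × v₂ ∝ (0.328, -0.090, 0.117).
tan δ = √(n_x²+n_y²)/n_z = 0.340/0.117, so δ = 71.0°.
The horizontal component of n points toward azimuth atan2(n_x, n_y) = 105°, the dip direction.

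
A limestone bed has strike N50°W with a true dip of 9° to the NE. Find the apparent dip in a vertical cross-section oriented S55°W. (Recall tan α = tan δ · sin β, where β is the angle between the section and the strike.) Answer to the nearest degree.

9°

The strike is N50°W and the section trends S55°W; the acute angle between them is β = 75°.
tan(apparent dip) = tan 9° · sin 75° = 0.1530
apparent dip = arctan 0.1530 = 8.70°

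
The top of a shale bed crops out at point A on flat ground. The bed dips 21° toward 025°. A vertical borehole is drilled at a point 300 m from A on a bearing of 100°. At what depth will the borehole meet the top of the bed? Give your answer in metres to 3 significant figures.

The hole lies 75° from the dip direction, so the down-dip offset is 300 × cos 75° = 77.65 m.
Depth = down-dip offset × tan(dip) = 77.65 × tan 21° = 77.65 × 0.3839
Depth = 29.81 m

29.8 m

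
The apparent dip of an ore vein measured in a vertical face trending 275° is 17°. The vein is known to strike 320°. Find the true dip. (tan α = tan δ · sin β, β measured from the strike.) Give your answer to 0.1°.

23.4°

The section is 45° from the strike.
tan δ = tan α / sin β = tan 17° / sin 45° = 0.3057 / 0.7071 = 0.4324
δ = arctan(0.4324) = 23.38°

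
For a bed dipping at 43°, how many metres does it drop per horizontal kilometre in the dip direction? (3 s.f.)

933 m

drop per km = 1000 × tan 43° = 1000 × 0.9325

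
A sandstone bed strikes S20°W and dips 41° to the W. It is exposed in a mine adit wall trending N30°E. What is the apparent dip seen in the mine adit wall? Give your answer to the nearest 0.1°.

8.6°

The section lies 10° from the strike.
tan α = tan 41° × sin 10° = 0.8693 × 0.1736 = 0.1510
apparent dip = arctan 0.1510 = 8.58°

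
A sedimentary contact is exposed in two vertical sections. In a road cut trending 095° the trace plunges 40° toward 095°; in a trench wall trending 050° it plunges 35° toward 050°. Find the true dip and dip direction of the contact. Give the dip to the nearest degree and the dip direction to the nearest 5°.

Each apparent-dip line lies in the plane. As unit vectors (x east, y north, z up), v₁ plunges 40°→095° and v₂ plunges 35°→050°.
Cross product v₁ × v₂ gives the pole to the plane: n ∝ (0.377, 0.034, 0.444).
tan δ = √(n_x²+n_y²)/n_z = 0.378/0.444, so δ = 40.5°.
Dip direction = atan2(0.377, 0.034) = 85° (azimuth of n's horizontal projection).

true dip 40°, dip direction 085°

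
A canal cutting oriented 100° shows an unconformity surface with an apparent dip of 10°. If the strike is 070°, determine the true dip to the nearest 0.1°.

The section is 30° from the strike.
tan δ = tan α / sin β = tan 10° / sin 30° = 0.1763 / 0.5000 = 0.3527
true dip = arctan 0.3527 = 19.43°

19.4°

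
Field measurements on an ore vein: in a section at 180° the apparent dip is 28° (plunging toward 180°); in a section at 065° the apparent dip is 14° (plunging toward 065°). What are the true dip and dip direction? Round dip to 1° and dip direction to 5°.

Each apparent-dip line lies in the plane. As unit vectors (x east, y north, z up), v₁ plunges 28°→180° and v₂ plunges 14°→065°.
n = v₁ × v₂ = (0.406, -0.413, 0.776) (taken with n_z > 0).
True dip = arccos(n_z / |n|) = arccos(0.8016) = 36.7°.
Dip direction = atan2(0.406, -0.413) = 135° (azimuth of n's horizontal projection).

true dip 37°, dip direction 135°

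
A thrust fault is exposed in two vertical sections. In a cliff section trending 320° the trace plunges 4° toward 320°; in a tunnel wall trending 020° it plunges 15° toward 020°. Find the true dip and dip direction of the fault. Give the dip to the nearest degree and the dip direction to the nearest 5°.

true dip 16°, dip direction 035°

Each apparent-dip line lies in the plane. As unit vectors (x east, y north, z up), v₁ plunges 4°→320° and v₂ plunges 15°→020°.
n = v₁ × v₂ = (0.134, 0.189, 0.834) (taken with n_z > 0).
True dip = arccos(n_z / |n|) = arccos(0.9635) = 15.5°.
Dip direction = azimuth of (n_x, n_y) = atan2(0.134, 0.189) = 35°.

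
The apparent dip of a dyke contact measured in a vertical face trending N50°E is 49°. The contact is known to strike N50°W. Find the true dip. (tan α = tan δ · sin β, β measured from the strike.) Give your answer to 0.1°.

β = acute angle between strike N50°W and section N50°E = 80°.
tan δ = tan α / sin β = tan 49° / sin 80° = 1.1504 / 0.9848 = 1.1681
true dip = arctan 1.1681 = 49.43°

49.4°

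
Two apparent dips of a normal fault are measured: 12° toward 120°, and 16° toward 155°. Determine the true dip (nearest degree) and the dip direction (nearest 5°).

true dip 16°, dip direction 165°

Each apparent-dip line lies in the plane. As unit vectors (x east, y north, z up), v₁ plunges 12°→120° and v₂ plunges 16°→155°.
The plane normal is n = v₁ × v₂ ∝ (0.046, -0.149, 0.539).
True dip = arccos(n_z / |n|) = arccos(0.9606) = 16.1°.
The horizontal component of n points toward azimuth atan2(n_x, n_y) = 163°, the dip direction.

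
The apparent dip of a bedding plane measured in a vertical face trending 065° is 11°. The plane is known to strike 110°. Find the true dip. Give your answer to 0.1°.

15.4°

β = acute angle between strike 110° and section 065° = 45°.
tan(true dip) = tan 11° / sin 45° = 0.2749
true dip = arctan 0.2749 = 15.37°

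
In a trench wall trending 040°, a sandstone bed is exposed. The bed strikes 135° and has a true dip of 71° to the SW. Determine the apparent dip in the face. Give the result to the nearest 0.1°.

70.9°

Angle between strike (135°) and section (040°): β = 85°.
tan α = tan 71° × sin 85° = 2.9042 × 0.9962 = 2.8932
apparent dip = arctan 2.8932 = 70.93°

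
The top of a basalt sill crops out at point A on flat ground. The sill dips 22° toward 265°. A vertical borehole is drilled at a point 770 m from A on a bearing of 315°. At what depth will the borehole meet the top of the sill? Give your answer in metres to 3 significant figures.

200 m

The hole lies 50° from the dip direction, so the down-dip offset is 770 × cos 50° = 494.95 m.
Depth = down-dip offset × tan(dip) = 494.95 × tan 22° = 494.95 × 0.4040
Depth = 199.97 m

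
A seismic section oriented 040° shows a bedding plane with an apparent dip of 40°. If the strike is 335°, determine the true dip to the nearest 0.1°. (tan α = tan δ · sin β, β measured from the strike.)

β = acute angle between strike 335° and section 040° = 65°.
tan δ = tan α / sin β = tan 40° / sin 65° = 0.8391 / 0.9063 = 0.9258
δ = arctan(0.9258) = 42.79°

42.8°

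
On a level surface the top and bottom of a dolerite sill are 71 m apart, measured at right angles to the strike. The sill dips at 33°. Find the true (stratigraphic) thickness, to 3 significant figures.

38.7 m

True thickness t = w · sin(dip) = 71 × sin 33°
t = 71 × 0.5446 = 38.669 m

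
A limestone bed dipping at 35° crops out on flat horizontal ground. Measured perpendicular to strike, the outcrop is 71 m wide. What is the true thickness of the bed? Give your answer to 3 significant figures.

True thickness t = w · sin(dip) = 71 × sin 35°
t = 71 × 0.5736 = 40.724 m

40.7 m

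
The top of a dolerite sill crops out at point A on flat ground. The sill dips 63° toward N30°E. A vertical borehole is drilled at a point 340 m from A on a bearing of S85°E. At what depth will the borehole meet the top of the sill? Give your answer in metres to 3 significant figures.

282 m

The hole lies 65° from the dip direction, so the down-dip offset is 340 × cos 65° = 143.69 m.
Depth = down-dip offset × tan(dip) = 143.69 × tan 63° = 143.69 × 1.9626
Depth = 282.01 m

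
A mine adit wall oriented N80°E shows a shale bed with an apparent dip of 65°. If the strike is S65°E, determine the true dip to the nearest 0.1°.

75.0°

β = acute angle between strike S65°E and section N80°E = 35°.
tan(true dip) = tan 65° / sin 35° = 3.7388
true dip = arctan 3.7388 = 75.03°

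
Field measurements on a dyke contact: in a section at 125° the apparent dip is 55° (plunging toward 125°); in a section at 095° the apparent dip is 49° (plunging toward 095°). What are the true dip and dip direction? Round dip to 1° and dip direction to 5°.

Represent each trace as a vector plunging at its apparent dip toward its trend (east-north-up frame): v₁ = (0.470, -0.329, -0.819), v₂ = (0.654, -0.057, -0.755).
n = v₁ × v₂ = (0.201, -0.181, 0.188) (taken with n_z > 0).
tan δ = √(n_x²+n_y²)/n_z = 0.271/0.188, so δ = 55.2°.
Dip direction = atan2(0.201, -0.181) = 132° (azimuth of n's horizontal projection).

true dip 55°, dip direction 130°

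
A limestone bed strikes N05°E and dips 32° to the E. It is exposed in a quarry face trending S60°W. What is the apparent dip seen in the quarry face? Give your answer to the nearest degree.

27°

The section lies 55° from the strike.
tan(apparent dip) = tan 32° · sin 55° = 0.5119
apparent dip = arctan 0.5119 = 27.11°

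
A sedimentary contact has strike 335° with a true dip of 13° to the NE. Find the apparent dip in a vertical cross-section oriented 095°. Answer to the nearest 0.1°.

The section lies 60° from the strike.
tan(apparent dip) = tan 13° · sin 60° = 0.1999
α = arctan(0.1999) = 11.31°

11.3°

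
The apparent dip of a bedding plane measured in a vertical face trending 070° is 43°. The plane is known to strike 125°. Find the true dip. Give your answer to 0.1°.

The section is 55° from the strike.
tan δ = tan α / sin β = tan 43° / sin 55° = 0.9325 / 0.8192 = 1.1384
δ = arctan(1.1384) = 48.70°

48.7°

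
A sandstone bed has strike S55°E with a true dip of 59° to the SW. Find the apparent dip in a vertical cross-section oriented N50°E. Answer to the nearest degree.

58°

The section lies 75° from the strike.
tan α = tan 59° × sin 75° = 1.6643 × 0.9659 = 1.6076
apparent dip = arctan 1.6076 = 58.12°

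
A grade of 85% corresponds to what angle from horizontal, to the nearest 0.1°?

tan θ = 85/100 = 0.8500
θ = arctan(0.8500) = 40.36°

40.4°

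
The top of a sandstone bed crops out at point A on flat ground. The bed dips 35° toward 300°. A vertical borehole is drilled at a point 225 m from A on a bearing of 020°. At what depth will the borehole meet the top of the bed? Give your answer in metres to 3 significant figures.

The hole lies 80° from the dip direction, so the down-dip offset is 225 × cos 80° = 39.07 m.
Depth = down-dip offset × tan(dip) = 39.07 × tan 35° = 39.07 × 0.7002
Depth = 27.36 m

27.4 m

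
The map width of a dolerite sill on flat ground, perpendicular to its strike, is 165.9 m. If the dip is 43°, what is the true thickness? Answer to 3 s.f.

True thickness t = w · sin(dip) = 165.9 × sin 43°
t = 165.9 × 0.6820 = 113.144 m

113 m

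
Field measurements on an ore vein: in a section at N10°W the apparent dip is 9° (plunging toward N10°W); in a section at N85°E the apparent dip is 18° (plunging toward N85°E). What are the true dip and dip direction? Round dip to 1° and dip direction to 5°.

The two traces are lines in the plane: v₁ = (sin 350°·cos 9°, cos 350°·cos 9°, −sin 9°), v₂ = (sin 85°·cos 18°, cos 85°·cos 18°, −sin 18°).
n = v₁ × v₂ = (0.288, 0.201, 0.936) (taken with n_z > 0).
True dip = arccos(n_z / |n|) = arccos(0.9363) = 20.6°.
The horizontal component of n points toward azimuth atan2(n_x, n_y) = 55°, the dip direction.

true dip 21°, dip direction 055°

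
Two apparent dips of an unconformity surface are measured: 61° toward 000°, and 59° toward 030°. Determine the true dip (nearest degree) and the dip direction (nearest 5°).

Each apparent-dip line lies in the plane. As unit vectors (x east, y north, z up), v₁ plunges 61°→000° and v₂ plunges 59°→030°.
n = v₁ × v₂ = (0.025, 0.225, 0.125) (taken with n_z > 0).
tan δ = √(n_x²+n_y²)/n_z = 0.227/0.125, so δ = 61.2°.
The horizontal component of n points toward azimuth atan2(n_x, n_y) = 6°, the dip direction.

true dip 61°, dip direction 005°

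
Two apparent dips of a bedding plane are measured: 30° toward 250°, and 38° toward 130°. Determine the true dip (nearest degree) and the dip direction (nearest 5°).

true dip 54°, dip direction 185°

Represent each trace as a vector plunging at its apparent dip toward its trend (east-north-up frame): v₁ = (-0.814, -0.296, -0.500), v₂ = (0.604, -0.507, -0.616).
Cross product v₁ × v₂ gives the pole to the plane: n ∝ (-0.071, -0.803, 0.591).
True dip = arccos(n_z / |n|) = arccos(0.5913) = 53.7°.
The horizontal component of n points toward azimuth atan2(n_x, n_y) = 185°, the dip direction.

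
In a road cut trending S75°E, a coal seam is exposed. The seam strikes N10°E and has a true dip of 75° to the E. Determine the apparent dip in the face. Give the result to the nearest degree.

75°

The strike is N10°E and the section trends S75°E; the acute angle between them is β = 85°.
tan(apparent dip) = tan 75° · sin 85° = 3.7178
apparent dip = arctan 3.7178 = 74.95°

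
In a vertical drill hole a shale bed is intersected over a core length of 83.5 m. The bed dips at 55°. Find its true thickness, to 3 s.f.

47.9 m

True thickness t = h · cos(dip) = 83.5 × cos 55°
t = 83.5 × 0.5736 = 47.894 m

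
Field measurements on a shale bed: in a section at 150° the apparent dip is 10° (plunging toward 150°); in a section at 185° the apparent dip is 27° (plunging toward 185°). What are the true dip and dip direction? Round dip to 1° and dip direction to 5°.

Represent each trace as a vector plunging at its apparent dip toward its trend (east-north-up frame): v₁ = (0.492, -0.853, -0.174), v₂ = (-0.078, -0.888, -0.454).
Cross product v₁ × v₂ gives the pole to the plane: n ∝ (-0.233, -0.237, 0.503).
True dip = arccos(n_z / |n|) = arccos(0.8344) = 33.4°.
The horizontal component of n points toward azimuth atan2(n_x, n_y) = 225°, the dip direction.

true dip 33°, dip direction 225°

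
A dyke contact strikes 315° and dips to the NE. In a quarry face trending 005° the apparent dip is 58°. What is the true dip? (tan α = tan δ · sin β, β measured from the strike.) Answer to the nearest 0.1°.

The section is 50° from the strike.
tan δ = tan α / sin β = tan 58° / sin 50° = 1.6003 / 0.7660 = 2.0891
δ = arctan(2.0891) = 64.42°

64.4°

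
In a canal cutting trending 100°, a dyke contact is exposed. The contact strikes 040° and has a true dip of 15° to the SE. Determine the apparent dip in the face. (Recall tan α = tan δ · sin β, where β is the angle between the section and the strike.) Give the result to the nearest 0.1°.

13.1°

Angle between strike (040°) and section (100°): β = 60°.
tan(apparent dip) = tan 15° · sin 60° = 0.2321
α = arctan(0.2321) = 13.06°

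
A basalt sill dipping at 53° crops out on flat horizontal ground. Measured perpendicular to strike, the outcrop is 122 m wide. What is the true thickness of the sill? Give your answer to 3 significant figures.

True thickness t = w · sin(dip) = 122 × sin 53°
t = 122 × 0.7986 = 97.434 m

97.4 m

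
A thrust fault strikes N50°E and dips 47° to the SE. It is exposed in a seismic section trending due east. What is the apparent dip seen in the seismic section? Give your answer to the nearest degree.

The strike is N50°E and the section trends due east; the acute angle between them is β = 40°.
tan(apparent dip) = tan 47° · sin 40° = 0.6893
apparent dip = arctan 0.6893 = 34.58°

35°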